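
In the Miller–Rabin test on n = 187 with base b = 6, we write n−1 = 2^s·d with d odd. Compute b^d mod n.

95

187 − 1 = 186 = 2^1 · 93, so d = 93.
6^1 ≡ 6 (mod 187)
6^2 ≡ 6^2 = 36 ≡ 36 (mod 187)
6^4 ≡ 36^2 = 1296 ≡ 174 (mod 187)
6^8 ≡ 174^2 = 30276 ≡ 169 (mod 187)
6^16 ≡ 169^2 = 28561 ≡ 137 (mod 187)
6^32 ≡ 137^2 = 18769 ≡ 69 (mod 187)
6^64 ≡ 69^2 = 4761 ≡ 86 (mod 187)
93 = 64 + 16 + 8 + 4 + 1 in binary powers of 2.
So 6^93 ≡ 86 · 137 · 169 · 174 · 6 ≡ 95 (mod 187).
Squaring chain: 95; never reaches −1, so base 6 is a Miller–Rabin witness that 187 is composite.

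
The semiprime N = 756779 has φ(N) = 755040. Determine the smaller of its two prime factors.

859

φ(n) = (p−1)(q−1) = n − (p+q) + 1, so p + q = 756779 − 755040 + 1 = 1740.
p and q are the roots of t² − 1740t + 756779 = 0.
Discriminant: 1740² − 4·756779 = 3027600 − 3027116 = 484; √484 = 22.
q = (1740 − 22)/2 = 859, p = (1740 + 22)/2 = 881.
Check: 859 · 881 = 756779.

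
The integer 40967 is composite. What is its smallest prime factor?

40967 is odd.
Digit sum 26, not divisible by 3.
Ends in 7: not divisible by 5.
7: 40967 = 7·5852 + 3
11: 40967 = 11·3724 + 3
13: 40967 = 13·3151 + 4
17: 40967 = 17·2409 + 14
19: 40967 = 19·2156 + 3
23: 40967 = 23·1781 + 4
29: 40967 = 29·1412 + 19
31: 40967 = 31·1321 + 16
37: 40967 = 37·1107 + 8
41: 40967 = 41·999 + 8
43: 40967 = 43·952 + 31
47: 40967 = 47·871 + 30
53: 40967 = 53·772 + 51
59: 40967 = 59·694 + 21
61: 40967 = 61·671 + 36
67: 40967 = 67·611 + 30
71: 40967 = 71·577

71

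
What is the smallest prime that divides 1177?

11

1177 is odd.
Digit sum 16, not divisible by 3.
Ends in 7: not divisible by 5.
7: 1177 = 7·168 + 1
11: 1177 = 11·107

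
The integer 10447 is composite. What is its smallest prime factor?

31

10447 is odd.
Digit sum 16, not divisible by 3.
Ends in 7: not divisible by 5.
7: 10447 = 7·1492 + 3
11: 10447 = 11·949 + 8
13: 10447 = 13·803 + 8
17: 10447 = 17·614 + 9
19: 10447 = 19·549 + 16
23: 10447 = 23·454 + 5
29: 10447 = 29·360 + 7
31: 10447 = 31·337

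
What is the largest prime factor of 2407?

2407 = 29 · 83
83 is prime.
So 2407 = 29 · 83; the largest prime factor is 83.

83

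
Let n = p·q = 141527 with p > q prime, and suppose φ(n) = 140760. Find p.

461

φ(n) = (p−1)(q−1) = n − (p+q) + 1, so p + q = 141527 − 140760 + 1 = 768.
p and q are the roots of t² − 768t + 141527 = 0.
Discriminant: 768² − 4·141527 = 589824 − 566108 = 23716; √23716 = 154.
q = (768 − 154)/2 = 307, p = (768 + 154)/2 = 461.
Check: 307 · 461 = 141527.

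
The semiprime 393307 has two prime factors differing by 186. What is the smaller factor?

Since p = q + 186, we have 393307 = q(q + 186), so q² + 186q − 393307 = 0.
Discriminant: 186² + 4·393307 = 34596 + 1573228 = 1607824; √1607824 = 1268.
q = (−186 + 1268)/2 = 541, and p = q + 186 = 727.
Check: 541 · 727 = 393307.

541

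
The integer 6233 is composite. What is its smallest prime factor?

23

6233 is odd.
Digit sum 14, not divisible by 3.
Ends in 3: not divisible by 5.
7: 6233 = 7·890 + 3
11: 6233 = 11·566 + 7
13: 6233 = 13·479 + 6
17: 6233 = 17·366 + 11
19: 6233 = 19·328 + 1
23: 6233 = 23·271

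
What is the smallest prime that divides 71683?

71683 is odd.
Digit sum 25, not divisible by 3.
Ends in 3: not divisible by 5.
7: 71683 = 7·10240 + 3
11: 71683 = 11·6516 + 7
13: 71683 = 13·5514 + 1
17: 71683 = 17·4216 + 11
19: 71683 = 19·3772 + 15
23: 71683 = 23·3116 + 15
29: 71683 = 29·2471 + 24
31: 71683 = 31·2312 + 11
37: 71683 = 37·1937 + 14
41: 71683 = 41·1748 + 15
43: 71683 = 43·1667 + 2
47: 71683 = 47·1525 + 8
53: 71683 = 53·1352 + 27
59: 71683 = 59·1214 + 57
61: 71683 = 61·1175 + 8
67: 71683 = 67·1069 + 60
71: 71683 = 71·1009 + 44
73: 71683 = 73·981 + 70
79: 71683 = 79·907 + 30
83: 71683 = 83·863 + 54
89: 71683 = 89·805 + 38
97: 71683 = 97·739

97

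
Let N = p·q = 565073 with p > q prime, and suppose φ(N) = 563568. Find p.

φ(n) = (p−1)(q−1) = n − (p+q) + 1, so p + q = 565073 − 563568 + 1 = 1506.
p and q are the roots of t² − 1506t + 565073 = 0.
Discriminant: 1506² − 4·565073 = 2268036 − 2260292 = 7744; √7744 = 88.
q = (1506 − 88)/2 = 709, p = (1506 + 88)/2 = 797.
Check: 709 · 797 = 565073.

797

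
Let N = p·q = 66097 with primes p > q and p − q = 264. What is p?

421

Since p = q + 264, we have 66097 = q(q + 264), so q² + 264q − 66097 = 0.
Discriminant: 264² + 4·66097 = 69696 + 264388 = 334084; √334084 = 578.
q = (−264 + 578)/2 = 157, and p = q + 264 = 421.
Check: 157 · 421 = 66097.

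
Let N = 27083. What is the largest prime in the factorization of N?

73

27083 = 7 · 3869
3869 = 53 · 73
73 is prime.
So 27083 = 7 · 53 · 73; the largest prime factor is 73.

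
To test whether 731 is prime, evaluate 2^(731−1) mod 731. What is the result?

2^1 ≡ 2 (mod 731)
2^2 ≡ 2^2 = 4 ≡ 4 (mod 731)
2^4 ≡ 4^2 = 16 ≡ 16 (mod 731)
2^8 ≡ 16^2 = 256 ≡ 256 (mod 731)
2^16 ≡ 256^2 = 65536 ≡ 477 (mod 731)
2^32 ≡ 477^2 = 227529 ≡ 188 (mod 731)
2^64 ≡ 188^2 = 35344 ≡ 256 (mod 731)
2^128 ≡ 256^2 = 65536 ≡ 477 (mod 731)
2^256 ≡ 477^2 = 227529 ≡ 188 (mod 731)
2^512 ≡ 188^2 = 35344 ≡ 256 (mod 731)
730 = 512 + 128 + 64 + 16 + 8 + 2 in binary powers of 2.
So 2^730 ≡ 256 · 477 · 256 · 477 · 256 · 4 ≡ 4 (mod 731).
Since 4 ≠ 1, base 2 is a Fermat witness: 731 is composite.

4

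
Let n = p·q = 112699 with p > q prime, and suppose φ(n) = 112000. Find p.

φ(n) = (p−1)(q−1) = n − (p+q) + 1, so p + q = 112699 − 112000 + 1 = 700.
p and q are the roots of t² − 700t + 112699 = 0.
Discriminant: 700² − 4·112699 = 490000 − 450796 = 39204; √39204 = 198.
q = (700 − 198)/2 = 251, p = (700 + 198)/2 = 449.
Check: 251 · 449 = 112699.

449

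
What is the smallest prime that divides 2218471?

2218471 is odd.
Digit sum 25, not divisible by 3.
Ends in 1: not divisible by 5.
7: 2218471 = 7·316924 + 3
11: 2218471 = 11·201679 + 2
13: 2218471 = 13·170651 + 8
17: 2218471 = 17·130498 + 5
19: 2218471 = 19·116761 + 12
23: 2218471 = 23·96455 + 6
29: 2218471 = 29·76499

29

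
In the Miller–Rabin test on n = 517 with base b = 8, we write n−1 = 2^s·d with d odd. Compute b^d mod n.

517 − 1 = 516 = 2^2 · 129, so d = 129.
8^1 ≡ 8 (mod 517)
8^2 ≡ 8^2 = 64 ≡ 64 (mod 517)
8^4 ≡ 64^2 = 4096 ≡ 477 (mod 517)
8^8 ≡ 477^2 = 227529 ≡ 49 (mod 517)
8^16 ≡ 49^2 = 2401 ≡ 333 (mod 517)
8^32 ≡ 333^2 = 110889 ≡ 251 (mod 517)
8^64 ≡ 251^2 = 63001 ≡ 444 (mod 517)
8^128 ≡ 444^2 = 197136 ≡ 159 (mod 517)
129 = 128 + 1 in binary powers of 2.
So 8^129 ≡ 159 · 8 ≡ 238 (mod 517).
Squaring chain: 238 → 291; never reaches −1, so base 8 is a Miller–Rabin witness that 517 is composite.

238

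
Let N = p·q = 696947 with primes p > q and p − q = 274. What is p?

Since p = q + 274, we have 696947 = q(q + 274), so q² + 274q − 696947 = 0.
Discriminant: 274² + 4·696947 = 75076 + 2787788 = 2862864; √2862864 = 1692.
q = (−274 + 1692)/2 = 709, and p = q + 274 = 983.
Check: 709 · 983 = 696947.

983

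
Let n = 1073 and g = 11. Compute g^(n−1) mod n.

248

11^1 ≡ 11 (mod 1073)
11^2 ≡ 11^2 = 121 ≡ 121 (mod 1073)
11^4 ≡ 121^2 = 14641 ≡ 692 (mod 1073)
11^8 ≡ 692^2 = 478864 ≡ 306 (mod 1073)
11^16 ≡ 306^2 = 93636 ≡ 285 (mod 1073)
11^32 ≡ 285^2 = 81225 ≡ 750 (mod 1073)
11^64 ≡ 750^2 = 562500 ≡ 248 (mod 1073)
11^128 ≡ 248^2 = 61504 ≡ 343 (mod 1073)
11^256 ≡ 343^2 = 117649 ≡ 692 (mod 1073)
11^512 ≡ 692^2 = 478864 ≡ 306 (mod 1073)
11^1024 ≡ 306^2 = 93636 ≡ 285 (mod 1073)
1072 = 1024 + 32 + 16 in binary powers of 2.
So 11^1072 ≡ 285 · 750 · 285 ≡ 248 (mod 1073).
Since 248 ≠ 1, base 11 is a Fermat witness: 1073 is composite.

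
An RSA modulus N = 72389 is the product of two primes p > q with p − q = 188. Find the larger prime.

379

Since p = q + 188, we have 72389 = q(q + 188), so q² + 188q − 72389 = 0.
Discriminant: 188² + 4·72389 = 35344 + 289556 = 324900; √324900 = 570.
q = (−188 + 570)/2 = 191, and p = q + 188 = 379.
Check: 191 · 379 = 72389.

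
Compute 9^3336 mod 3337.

714

9^1 ≡ 9 (mod 3337)
9^2 ≡ 9^2 = 81 ≡ 81 (mod 3337)
9^4 ≡ 81^2 = 6561 ≡ 3224 (mod 3337)
9^8 ≡ 3224^2 = 10394176 ≡ 2758 (mod 3337)
9^16 ≡ 2758^2 = 7606564 ≡ 1541 (mod 3337)
9^32 ≡ 1541^2 = 2374681 ≡ 2074 (mod 3337)
9^64 ≡ 2074^2 = 4301476 ≡ 83 (mod 3337)
9^128 ≡ 83^2 = 6889 ≡ 215 (mod 3337)
9^256 ≡ 215^2 = 46225 ≡ 2844 (mod 3337)
9^512 ≡ 2844^2 = 8088336 ≡ 2785 (mod 3337)
9^1024 ≡ 2785^2 = 7756225 ≡ 1037 (mod 3337)
9^2048 ≡ 1037^2 = 1075369 ≡ 855 (mod 3337)
3336 = 2048 + 1024 + 256 + 8 in binary powers of 2.
So 9^3336 ≡ 855 · 1037 · 2844 · 2758 ≡ 714 (mod 3337).
Since 714 ≠ 1, base 9 is a Fermat witness: 3337 is composite.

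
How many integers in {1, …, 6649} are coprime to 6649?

6480

Factor: 6649 = 61 · 109.
φ(6649) = (61−1) · (109−1) = 60 · 108 = 6480.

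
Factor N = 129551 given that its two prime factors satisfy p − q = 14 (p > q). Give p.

Since p = q + 14, we have 129551 = q(q + 14), so q² + 14q − 129551 = 0.
Discriminant: 14² + 4·129551 = 196 + 518204 = 518400; √518400 = 720.
q = (−14 + 720)/2 = 353, and p = q + 14 = 367.
Check: 353 · 367 = 129551.

367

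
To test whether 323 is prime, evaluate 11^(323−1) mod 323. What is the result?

87

11^1 ≡ 11 (mod 323)
11^2 ≡ 11^2 = 121 ≡ 121 (mod 323)
11^4 ≡ 121^2 = 14641 ≡ 106 (mod 323)
11^8 ≡ 106^2 = 11236 ≡ 254 (mod 323)
11^16 ≡ 254^2 = 64516 ≡ 239 (mod 323)
11^32 ≡ 239^2 = 57121 ≡ 273 (mod 323)
11^64 ≡ 273^2 = 74529 ≡ 239 (mod 323)
11^128 ≡ 239^2 = 57121 ≡ 273 (mod 323)
11^256 ≡ 273^2 = 74529 ≡ 239 (mod 323)
322 = 256 + 64 + 2 in binary powers of 2.
So 11^322 ≡ 239 · 239 · 121 ≡ 87 (mod 323).
Since 87 ≠ 1, base 11 is a Fermat witness: 323 is composite.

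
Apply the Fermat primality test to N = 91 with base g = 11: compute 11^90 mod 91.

64

11^1 ≡ 11 (mod 91)
11^2 ≡ 11^2 = 121 ≡ 30 (mod 91)
11^4 ≡ 30^2 = 900 ≡ 81 (mod 91)
11^8 ≡ 81^2 = 6561 ≡ 9 (mod 91)
11^16 ≡ 9^2 = 81 ≡ 81 (mod 91)
11^32 ≡ 81^2 = 6561 ≡ 9 (mod 91)
11^64 ≡ 9^2 = 81 ≡ 81 (mod 91)
90 = 64 + 16 + 8 + 2 in binary powers of 2.
So 11^90 ≡ 81 · 81 · 9 · 30 ≡ 64 (mod 91).
Since 64 ≠ 1, base 11 is a Fermat witness: 91 is composite.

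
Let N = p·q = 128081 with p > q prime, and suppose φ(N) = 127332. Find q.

φ(n) = (p−1)(q−1) = n − (p+q) + 1, so p + q = 128081 − 127332 + 1 = 750.
p and q are the roots of t² − 750t + 128081 = 0.
Discriminant: 750² − 4·128081 = 562500 − 512324 = 50176; √50176 = 224.
q = (750 − 224)/2 = 263, p = (750 + 224)/2 = 487.
Check: 263 · 487 = 128081.

263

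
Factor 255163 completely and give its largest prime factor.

255163 = 47 · 5429
5429 = 61 · 89
89 is prime.
So 255163 = 47 · 61 · 89; the largest prime factor is 89.

89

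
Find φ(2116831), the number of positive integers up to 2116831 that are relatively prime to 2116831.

Factor: 2116831 = 97 · 139 · 157.
φ(2116831) = (97−1) · (139−1) · (157−1) = 96 · 138 · 156 = 2066688.

2066688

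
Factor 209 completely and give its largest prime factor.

19

209 = 11 · 19
19 is prime.
So 209 = 11 · 19; the largest prime factor is 19.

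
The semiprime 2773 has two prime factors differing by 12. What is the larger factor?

Since p = q + 12, we have 2773 = q(q + 12), so q² + 12q − 2773 = 0.
Discriminant: 12² + 4·2773 = 144 + 11092 = 11236; √11236 = 106.
q = (−12 + 106)/2 = 47, and p = q + 12 = 59.
Check: 47 · 59 = 2773.

59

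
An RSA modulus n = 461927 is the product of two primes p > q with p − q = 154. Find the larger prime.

761

Since p = q + 154, we have 461927 = q(q + 154), so q² + 154q − 461927 = 0.
Discriminant: 154² + 4·461927 = 23716 + 1847708 = 1871424; √1871424 = 1368.
q = (−154 + 1368)/2 = 607, and p = q + 154 = 761.
Check: 607 · 761 = 461927.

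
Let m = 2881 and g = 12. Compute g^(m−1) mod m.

2744

12^1 ≡ 12 (mod 2881)
12^2 ≡ 12^2 = 144 ≡ 144 (mod 2881)
12^4 ≡ 144^2 = 20736 ≡ 569 (mod 2881)
12^8 ≡ 569^2 = 323761 ≡ 1089 (mod 2881)
12^16 ≡ 1089^2 = 1185921 ≡ 1830 (mod 2881)
12^32 ≡ 1830^2 = 3348900 ≡ 1178 (mod 2881)
12^64 ≡ 1178^2 = 1387684 ≡ 1923 (mod 2881)
12^128 ≡ 1923^2 = 3697929 ≡ 1606 (mod 2881)
12^256 ≡ 1606^2 = 2579236 ≡ 741 (mod 2881)
12^512 ≡ 741^2 = 549081 ≡ 1691 (mod 2881)
12^1024 ≡ 1691^2 = 2859481 ≡ 1529 (mod 2881)
12^2048 ≡ 1529^2 = 2337841 ≡ 1350 (mod 2881)
2880 = 2048 + 512 + 256 + 64 in binary powers of 2.
So 12^2880 ≡ 1350 · 1691 · 741 · 1923 ≡ 2744 (mod 2881).
Since 2744 ≠ 1, base 12 is a Fermat witness: 2881 is composite.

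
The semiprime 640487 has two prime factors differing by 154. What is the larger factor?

Since p = q + 154, we have 640487 = q(q + 154), so q² + 154q − 640487 = 0.
Discriminant: 154² + 4·640487 = 23716 + 2561948 = 2585664; √2585664 = 1608.
q = (−154 + 1608)/2 = 727, and p = q + 154 = 881.
Check: 727 · 881 = 640487.

881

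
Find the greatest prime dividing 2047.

89

2047 = 23 · 89
89 is prime.
So 2047 = 23 · 89; the largest prime factor is 89.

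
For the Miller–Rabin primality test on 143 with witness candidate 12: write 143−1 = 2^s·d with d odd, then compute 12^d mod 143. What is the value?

12

143 − 1 = 142 = 2^1 · 71, so d = 71.
12^1 ≡ 12 (mod 143)
12^2 ≡ 12^2 = 144 ≡ 1 (mod 143)
12^4 ≡ 1^2 = 1 ≡ 1 (mod 143)
12^8 ≡ 1^2 = 1 ≡ 1 (mod 143)
12^16 ≡ 1^2 = 1 ≡ 1 (mod 143)
12^32 ≡ 1^2 = 1 ≡ 1 (mod 143)
12^64 ≡ 1^2 = 1 ≡ 1 (mod 143)
71 = 64 + 4 + 2 + 1 in binary powers of 2.
So 12^71 ≡ 1 · 1 · 1 · 12 ≡ 12 (mod 143).
Squaring chain: 12; never reaches −1, so base 12 is a Miller–Rabin witness that 143 is composite.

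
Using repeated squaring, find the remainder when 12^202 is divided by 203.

86

12^1 ≡ 12 (mod 203)
12^2 ≡ 12^2 = 144 ≡ 144 (mod 203)
12^4 ≡ 144^2 = 20736 ≡ 30 (mod 203)
12^8 ≡ 30^2 = 900 ≡ 88 (mod 203)
12^16 ≡ 88^2 = 7744 ≡ 30 (mod 203)
12^32 ≡ 30^2 = 900 ≡ 88 (mod 203)
12^64 ≡ 88^2 = 7744 ≡ 30 (mod 203)
12^128 ≡ 30^2 = 900 ≡ 88 (mod 203)
202 = 128 + 64 + 8 + 2 in binary powers of 2.
So 12^202 ≡ 88 · 30 · 88 · 144 ≡ 86 (mod 203).
Since 86 ≠ 1, base 12 is a Fermat witness: 203 is composite.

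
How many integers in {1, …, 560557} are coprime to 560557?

Factor: 560557 = 19 · 163 · 181.
φ(560557) = (19−1) · (163−1) · (181−1) = 18 · 162 · 180 = 524880.

524880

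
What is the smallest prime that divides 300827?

300827 is odd.
Digit sum 20, not divisible by 3.
Ends in 7: not divisible by 5.
7: 300827 = 7·42975 + 2
11: 300827 = 11·27347 + 10
13: 300827 = 13·23140 + 7
17: 300827 = 17·17695 + 12
19: 300827 = 19·15833

19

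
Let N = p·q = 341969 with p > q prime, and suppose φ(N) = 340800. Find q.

569

φ(n) = (p−1)(q−1) = n − (p+q) + 1, so p + q = 341969 − 340800 + 1 = 1170.
p and q are the roots of t² − 1170t + 341969 = 0.
Discriminant: 1170² − 4·341969 = 1368900 − 1367876 = 1024; √1024 = 32.
q = (1170 − 32)/2 = 569, p = (1170 + 32)/2 = 601.
Check: 569 · 601 = 341969.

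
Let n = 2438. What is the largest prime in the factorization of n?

53

2438 = 2 · 1219
1219 = 23 · 53
53 is prime.
So 2438 = 2 · 23 · 53; the largest prime factor is 53.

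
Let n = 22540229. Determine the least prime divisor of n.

89

22540229 is odd.
Digit sum 26, not divisible by 3.
Ends in 9: not divisible by 5.
7: 22540229 = 7·3220032 + 5
11: 22540229 = 11·2049111 + 8
13: 22540229 = 13·1733863 + 10
17: 22540229 = 17·1325895 + 14
19: 22540229 = 19·1186327 + 16
23: 22540229 = 23·980009 + 22
29: 22540229 = 29·777249 + 8
31: 22540229 = 31·727104 + 5
37: 22540229 = 37·609195 + 14
41: 22540229 = 41·549761 + 28
43: 22540229 = 43·524191 + 16
47: 22540229 = 47·479579 + 16
53: 22540229 = 53·425287 + 18
59: 22540229 = 59·382037 + 46
61: 22540229 = 61·369511 + 58
67: 22540229 = 67·336421 + 22
71: 22540229 = 71·317468 + 1
73: 22540229 = 73·308770 + 19
79: 22540229 = 79·285319 + 28
83: 22540229 = 83·271569 + 2
89: 22540229 = 89·253261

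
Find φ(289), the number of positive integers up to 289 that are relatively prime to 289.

Factor: 289 = 17^2.
φ(289) = 17^1·(17−1) = 272.

272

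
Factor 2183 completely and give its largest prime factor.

2183 = 37 · 59
59 is prime.
So 2183 = 37 · 59; the largest prime factor is 59.

59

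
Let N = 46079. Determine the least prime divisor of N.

46079 is odd.
Digit sum 26, not divisible by 3.
Ends in 9: not divisible by 5.
7: 46079 = 7·6582 + 5
11: 46079 = 11·4189

11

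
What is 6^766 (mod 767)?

641

6^1 ≡ 6 (mod 767)
6^2 ≡ 6^2 = 36 ≡ 36 (mod 767)
6^4 ≡ 36^2 = 1296 ≡ 529 (mod 767)
6^8 ≡ 529^2 = 279841 ≡ 653 (mod 767)
6^16 ≡ 653^2 = 426409 ≡ 724 (mod 767)
6^32 ≡ 724^2 = 524176 ≡ 315 (mod 767)
6^64 ≡ 315^2 = 99225 ≡ 282 (mod 767)
6^128 ≡ 282^2 = 79524 ≡ 523 (mod 767)
6^256 ≡ 523^2 = 273529 ≡ 477 (mod 767)
6^512 ≡ 477^2 = 227529 ≡ 497 (mod 767)
766 = 512 + 128 + 64 + 32 + 16 + 8 + 4 + 2 in binary powers of 2.
So 6^766 ≡ 497 · 523 · 282 · 315 · 724 · 653 · 529 · 36 ≡ 641 (mod 767).
Since 641 ≠ 1, base 6 is a Fermat witness: 767 is composite.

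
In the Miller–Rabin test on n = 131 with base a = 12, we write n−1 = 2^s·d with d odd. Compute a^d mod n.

1

131 − 1 = 130 = 2^1 · 65, so d = 65.
12^1 ≡ 12 (mod 131)
12^2 ≡ 12^2 = 144 ≡ 13 (mod 131)
12^4 ≡ 13^2 = 169 ≡ 38 (mod 131)
12^8 ≡ 38^2 = 1444 ≡ 3 (mod 131)
12^16 ≡ 3^2 = 9 ≡ 9 (mod 131)
12^32 ≡ 9^2 = 81 ≡ 81 (mod 131)
12^64 ≡ 81^2 = 6561 ≡ 11 (mod 131)
65 = 64 + 1 in binary powers of 2.
So 12^65 ≡ 11 · 12 ≡ 1 (mod 131).
Since 12^d ≡ 1 (mod 131), base 12 does not prove 131 composite.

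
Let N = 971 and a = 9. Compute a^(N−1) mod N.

9^1 ≡ 9 (mod 971)
9^2 ≡ 9^2 = 81 ≡ 81 (mod 971)
9^4 ≡ 81^2 = 6561 ≡ 735 (mod 971)
9^8 ≡ 735^2 = 540225 ≡ 349 (mod 971)
9^16 ≡ 349^2 = 121801 ≡ 426 (mod 971)
9^32 ≡ 426^2 = 181476 ≡ 870 (mod 971)
9^64 ≡ 870^2 = 756900 ≡ 491 (mod 971)
9^128 ≡ 491^2 = 241081 ≡ 273 (mod 971)
9^256 ≡ 273^2 = 74529 ≡ 733 (mod 971)
9^512 ≡ 733^2 = 537289 ≡ 326 (mod 971)
970 = 512 + 256 + 128 + 64 + 8 + 2 in binary powers of 2.
So 9^970 ≡ 326 · 733 · 273 · 491 · 349 · 81 ≡ 1 (mod 971).
Since the result is 1, base 9 gives no evidence that 971 is composite.

1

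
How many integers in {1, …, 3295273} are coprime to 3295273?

3229200

Factor: 3295273 = 139 · 151 · 157.
φ(3295273) = (139−1) · (151−1) · (157−1) = 138 · 150 · 156 = 3229200.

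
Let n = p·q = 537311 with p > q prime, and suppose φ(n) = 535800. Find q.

φ(n) = (p−1)(q−1) = n − (p+q) + 1, so p + q = 537311 − 535800 + 1 = 1512.
p and q are the roots of t² − 1512t + 537311 = 0.
Discriminant: 1512² − 4·537311 = 2286144 − 2149244 = 136900; √136900 = 370.
q = (1512 − 370)/2 = 571, p = (1512 + 370)/2 = 941.
Check: 571 · 941 = 537311.

571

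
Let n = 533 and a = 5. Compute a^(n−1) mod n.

5^1 ≡ 5 (mod 533)
5^2 ≡ 5^2 = 25 ≡ 25 (mod 533)
5^4 ≡ 25^2 = 625 ≡ 92 (mod 533)
5^8 ≡ 92^2 = 8464 ≡ 469 (mod 533)
5^16 ≡ 469^2 = 219961 ≡ 365 (mod 533)
5^32 ≡ 365^2 = 133225 ≡ 508 (mod 533)
5^64 ≡ 508^2 = 258064 ≡ 92 (mod 533)
5^128 ≡ 92^2 = 8464 ≡ 469 (mod 533)
5^256 ≡ 469^2 = 219961 ≡ 365 (mod 533)
5^512 ≡ 365^2 = 133225 ≡ 508 (mod 533)
532 = 512 + 16 + 4 in binary powers of 2.
So 5^532 ≡ 508 · 365 · 92 ≡ 508 (mod 533).
Since 508 ≠ 1, base 5 is a Fermat witness: 533 is composite.

508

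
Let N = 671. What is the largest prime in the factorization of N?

671 = 11 · 61
61 is prime.
So 671 = 11 · 61; the largest prime factor is 61.

61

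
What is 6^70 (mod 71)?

1

6^1 ≡ 6 (mod 71)
6^2 ≡ 6^2 = 36 ≡ 36 (mod 71)
6^4 ≡ 36^2 = 1296 ≡ 18 (mod 71)
6^8 ≡ 18^2 = 324 ≡ 40 (mod 71)
6^16 ≡ 40^2 = 1600 ≡ 38 (mod 71)
6^32 ≡ 38^2 = 1444 ≡ 24 (mod 71)
6^64 ≡ 24^2 = 576 ≡ 8 (mod 71)
70 = 64 + 4 + 2 in binary powers of 2.
So 6^70 ≡ 8 · 18 · 36 ≡ 1 (mod 71).
Since the result is 1, base 6 gives no evidence that 71 is composite.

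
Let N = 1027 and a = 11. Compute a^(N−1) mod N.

11^1 ≡ 11 (mod 1027)
11^2 ≡ 11^2 = 121 ≡ 121 (mod 1027)
11^4 ≡ 121^2 = 14641 ≡ 263 (mod 1027)
11^8 ≡ 263^2 = 69169 ≡ 360 (mod 1027)
11^16 ≡ 360^2 = 129600 ≡ 198 (mod 1027)
11^32 ≡ 198^2 = 39204 ≡ 178 (mod 1027)
11^64 ≡ 178^2 = 31684 ≡ 874 (mod 1027)
11^128 ≡ 874^2 = 763876 ≡ 815 (mod 1027)
11^256 ≡ 815^2 = 664225 ≡ 783 (mod 1027)
11^512 ≡ 783^2 = 613089 ≡ 997 (mod 1027)
11^1024 ≡ 997^2 = 994009 ≡ 900 (mod 1027)
1026 = 1024 + 2 in binary powers of 2.
So 11^1026 ≡ 900 · 121 ≡ 38 (mod 1027).
Since 38 ≠ 1, base 11 is a Fermat witness: 1027 is composite.

38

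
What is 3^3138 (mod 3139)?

3^1 ≡ 3 (mod 3139)
3^2 ≡ 3^2 = 9 ≡ 9 (mod 3139)
3^4 ≡ 9^2 = 81 ≡ 81 (mod 3139)
3^8 ≡ 81^2 = 6561 ≡ 283 (mod 3139)
3^16 ≡ 283^2 = 80089 ≡ 1614 (mod 3139)
3^32 ≡ 1614^2 = 2604996 ≡ 2765 (mod 3139)
3^64 ≡ 2765^2 = 7645225 ≡ 1760 (mod 3139)
3^128 ≡ 1760^2 = 3097600 ≡ 2546 (mod 3139)
3^256 ≡ 2546^2 = 6482116 ≡ 81 (mod 3139)
3^512 ≡ 81^2 = 6561 ≡ 283 (mod 3139)
3^1024 ≡ 283^2 = 80089 ≡ 1614 (mod 3139)
3^2048 ≡ 1614^2 = 2604996 ≡ 2765 (mod 3139)
3138 = 2048 + 1024 + 64 + 2 in binary powers of 2.
So 3^3138 ≡ 2765 · 1614 · 1760 · 9 ≡ 656 (mod 3139).
Since 656 ≠ 1, base 3 is a Fermat witness: 3139 is composite.

656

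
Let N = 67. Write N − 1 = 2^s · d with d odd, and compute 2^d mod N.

67 − 1 = 66 = 2^1 · 33, so d = 33.
2^1 ≡ 2 (mod 67)
2^2 ≡ 2^2 = 4 ≡ 4 (mod 67)
2^4 ≡ 4^2 = 16 ≡ 16 (mod 67)
2^8 ≡ 16^2 = 256 ≡ 55 (mod 67)
2^16 ≡ 55^2 = 3025 ≡ 10 (mod 67)
2^32 ≡ 10^2 = 100 ≡ 33 (mod 67)
33 = 32 + 1 in binary powers of 2.
So 2^33 ≡ 33 · 2 ≡ 66 (mod 67).
Since 2^d ≡ 66 (mod 67), base 2 does not prove 67 composite.

66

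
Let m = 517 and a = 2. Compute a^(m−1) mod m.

2^1 ≡ 2 (mod 517)
2^2 ≡ 2^2 = 4 ≡ 4 (mod 517)
2^4 ≡ 4^2 = 16 ≡ 16 (mod 517)
2^8 ≡ 16^2 = 256 ≡ 256 (mod 517)
2^16 ≡ 256^2 = 65536 ≡ 394 (mod 517)
2^32 ≡ 394^2 = 155236 ≡ 136 (mod 517)
2^64 ≡ 136^2 = 18496 ≡ 401 (mod 517)
2^128 ≡ 401^2 = 160801 ≡ 14 (mod 517)
2^256 ≡ 14^2 = 196 ≡ 196 (mod 517)
2^512 ≡ 196^2 = 38416 ≡ 158 (mod 517)
516 = 512 + 4 in binary powers of 2.
So 2^516 ≡ 158 · 16 ≡ 460 (mod 517).
Since 460 ≠ 1, base 2 is a Fermat witness: 517 is composite.

460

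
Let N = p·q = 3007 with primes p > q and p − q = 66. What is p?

97

Since p = q + 66, we have 3007 = q(q + 66), so q² + 66q − 3007 = 0.
Discriminant: 66² + 4·3007 = 4356 + 12028 = 16384; √16384 = 128.
q = (−66 + 128)/2 = 31, and p = q + 66 = 97.
Check: 31 · 97 = 3007.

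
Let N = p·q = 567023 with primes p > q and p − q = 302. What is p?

Since p = q + 302, we have 567023 = q(q + 302), so q² + 302q − 567023 = 0.
Discriminant: 302² + 4·567023 = 91204 + 2268092 = 2359296; √2359296 = 1536.
q = (−302 + 1536)/2 = 617, and p = q + 302 = 919.
Check: 617 · 919 = 567023.

919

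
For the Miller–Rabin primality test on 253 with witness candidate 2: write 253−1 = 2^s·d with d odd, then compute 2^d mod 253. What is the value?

253 − 1 = 252 = 2^2 · 63, so d = 63.
2^1 ≡ 2 (mod 253)
2^2 ≡ 2^2 = 4 ≡ 4 (mod 253)
2^4 ≡ 4^2 = 16 ≡ 16 (mod 253)
2^8 ≡ 16^2 = 256 ≡ 3 (mod 253)
2^16 ≡ 3^2 = 9 ≡ 9 (mod 253)
2^32 ≡ 9^2 = 81 ≡ 81 (mod 253)
63 = 32 + 16 + 8 + 4 + 2 + 1 in binary powers of 2.
So 2^63 ≡ 81 · 9 · 3 · 16 · 4 · 2 ≡ 118 (mod 253).
Squaring chain: 118 → 9; never reaches −1, so base 2 is a Miller–Rabin witness that 253 is composite.

118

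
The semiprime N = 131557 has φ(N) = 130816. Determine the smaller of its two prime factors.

φ(n) = (p−1)(q−1) = n − (p+q) + 1, so p + q = 131557 − 130816 + 1 = 742.
p and q are the roots of t² − 742t + 131557 = 0.
Discriminant: 742² − 4·131557 = 550564 − 526228 = 24336; √24336 = 156.
q = (742 − 156)/2 = 293, p = (742 + 156)/2 = 449.
Check: 293 · 449 = 131557.

293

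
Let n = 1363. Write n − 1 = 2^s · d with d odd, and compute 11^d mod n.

872

1363 − 1 = 1362 = 2^1 · 681, so d = 681.
11^1 ≡ 11 (mod 1363)
11^2 ≡ 11^2 = 121 ≡ 121 (mod 1363)
11^4 ≡ 121^2 = 14641 ≡ 1011 (mod 1363)
11^8 ≡ 1011^2 = 1022121 ≡ 1234 (mod 1363)
11^16 ≡ 1234^2 = 1522756 ≡ 285 (mod 1363)
11^32 ≡ 285^2 = 81225 ≡ 808 (mod 1363)
11^64 ≡ 808^2 = 652864 ≡ 1350 (mod 1363)
11^128 ≡ 1350^2 = 1822500 ≡ 169 (mod 1363)
11^256 ≡ 169^2 = 28561 ≡ 1301 (mod 1363)
11^512 ≡ 1301^2 = 1692601 ≡ 1118 (mod 1363)
681 = 512 + 128 + 32 + 8 + 1 in binary powers of 2.
So 11^681 ≡ 1118 · 169 · 808 · 1234 · 11 ≡ 872 (mod 1363).
Squaring chain: 872; never reaches −1, so base 11 is a Miller–Rabin witness that 1363 is composite.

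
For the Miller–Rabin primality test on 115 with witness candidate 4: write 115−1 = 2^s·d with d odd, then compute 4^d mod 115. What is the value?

115 − 1 = 114 = 2^1 · 57, so d = 57.
4^1 ≡ 4 (mod 115)
4^2 ≡ 4^2 = 16 ≡ 16 (mod 115)
4^4 ≡ 16^2 = 256 ≡ 26 (mod 115)
4^8 ≡ 26^2 = 676 ≡ 101 (mod 115)
4^16 ≡ 101^2 = 10201 ≡ 81 (mod 115)
4^32 ≡ 81^2 = 6561 ≡ 6 (mod 115)
57 = 32 + 16 + 8 + 1 in binary powers of 2.
So 4^57 ≡ 6 · 81 · 101 · 4 ≡ 39 (mod 115).
Squaring chain: 39; never reaches −1, so base 4 is a Miller–Rabin witness that 115 is composite.

39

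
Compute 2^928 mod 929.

1

2^1 ≡ 2 (mod 929)
2^2 ≡ 2^2 = 4 ≡ 4 (mod 929)
2^4 ≡ 4^2 = 16 ≡ 16 (mod 929)
2^8 ≡ 16^2 = 256 ≡ 256 (mod 929)
2^16 ≡ 256^2 = 65536 ≡ 506 (mod 929)
2^32 ≡ 506^2 = 256036 ≡ 561 (mod 929)
2^64 ≡ 561^2 = 314721 ≡ 719 (mod 929)
2^128 ≡ 719^2 = 516961 ≡ 437 (mod 929)
2^256 ≡ 437^2 = 190969 ≡ 524 (mod 929)
2^512 ≡ 524^2 = 274576 ≡ 521 (mod 929)
928 = 512 + 256 + 128 + 32 in binary powers of 2.
So 2^928 ≡ 521 · 524 · 437 · 561 ≡ 1 (mod 929).
Since the result is 1, base 2 gives no evidence that 929 is composite.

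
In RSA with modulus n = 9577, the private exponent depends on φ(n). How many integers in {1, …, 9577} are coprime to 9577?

9360

Factor: 9577 = 61 · 157.
φ(9577) = (61−1) · (157−1) = 60 · 156 = 9360.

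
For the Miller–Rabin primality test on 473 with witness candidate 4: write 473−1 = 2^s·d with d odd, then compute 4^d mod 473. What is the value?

322

473 − 1 = 472 = 2^3 · 59, so d = 59.
4^1 ≡ 4 (mod 473)
4^2 ≡ 4^2 = 16 ≡ 16 (mod 473)
4^4 ≡ 16^2 = 256 ≡ 256 (mod 473)
4^8 ≡ 256^2 = 65536 ≡ 262 (mod 473)
4^16 ≡ 262^2 = 68644 ≡ 59 (mod 473)
4^32 ≡ 59^2 = 3481 ≡ 170 (mod 473)
59 = 32 + 16 + 8 + 2 + 1 in binary powers of 2.
So 4^59 ≡ 170 · 59 · 262 · 16 · 4 ≡ 322 (mod 473).
Squaring chain: 322 → 97 → 422; never reaches −1, so base 4 is a Miller–Rabin witness that 473 is composite.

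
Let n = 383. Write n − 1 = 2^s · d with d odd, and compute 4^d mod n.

1

383 − 1 = 382 = 2^1 · 191, so d = 191.
4^1 ≡ 4 (mod 383)
4^2 ≡ 4^2 = 16 ≡ 16 (mod 383)
4^4 ≡ 16^2 = 256 ≡ 256 (mod 383)
4^8 ≡ 256^2 = 65536 ≡ 43 (mod 383)
4^16 ≡ 43^2 = 1849 ≡ 317 (mod 383)
4^32 ≡ 317^2 = 100489 ≡ 143 (mod 383)
4^64 ≡ 143^2 = 20449 ≡ 150 (mod 383)
4^128 ≡ 150^2 = 22500 ≡ 286 (mod 383)
191 = 128 + 32 + 16 + 8 + 4 + 2 + 1 in binary powers of 2.
So 4^191 ≡ 286 · 143 · 317 · 43 · 256 · 16 · 4 ≡ 1 (mod 383).
Since 4^d ≡ 1 (mod 383), base 4 does not prove 383 composite.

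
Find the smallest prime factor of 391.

391 is odd.
Digit sum 13, not divisible by 3.
Ends in 1: not divisible by 5.
7: 391 = 7·55 + 6
11: 391 = 11·35 + 6
13: 391 = 13·30 + 1
17: 391 = 17·23

17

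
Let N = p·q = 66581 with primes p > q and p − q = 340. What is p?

Since p = q + 340, we have 66581 = q(q + 340), so q² + 340q − 66581 = 0.
Discriminant: 340² + 4·66581 = 115600 + 266324 = 381924; √381924 = 618.
q = (−340 + 618)/2 = 139, and p = q + 340 = 479.
Check: 139 · 479 = 66581.

479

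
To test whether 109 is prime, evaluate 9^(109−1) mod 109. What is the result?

1

9^1 ≡ 9 (mod 109)
9^2 ≡ 9^2 = 81 ≡ 81 (mod 109)
9^4 ≡ 81^2 = 6561 ≡ 21 (mod 109)
9^8 ≡ 21^2 = 441 ≡ 5 (mod 109)
9^16 ≡ 5^2 = 25 ≡ 25 (mod 109)
9^32 ≡ 25^2 = 625 ≡ 80 (mod 109)
9^64 ≡ 80^2 = 6400 ≡ 78 (mod 109)
108 = 64 + 32 + 8 + 4 in binary powers of 2.
So 9^108 ≡ 78 · 80 · 5 · 21 ≡ 1 (mod 109).
Since the result is 1, base 9 gives no evidence that 109 is composite.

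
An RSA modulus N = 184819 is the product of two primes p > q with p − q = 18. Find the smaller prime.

Since p = q + 18, we have 184819 = q(q + 18), so q² + 18q − 184819 = 0.
Discriminant: 18² + 4·184819 = 324 + 739276 = 739600; √739600 = 860.
q = (−18 + 860)/2 = 421, and p = q + 18 = 439.
Check: 421 · 439 = 184819.

421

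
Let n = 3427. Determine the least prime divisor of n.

3427 is odd.
Digit sum 16, not divisible by 3.
Ends in 7: not divisible by 5.
7: 3427 = 7·489 + 4
11: 3427 = 11·311 + 6
13: 3427 = 13·263 + 8
17: 3427 = 17·201 + 10
19: 3427 = 19·180 + 7
23: 3427 = 23·149

23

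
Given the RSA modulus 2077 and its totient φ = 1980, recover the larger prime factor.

φ(n) = (p−1)(q−1) = n − (p+q) + 1, so p + q = 2077 − 1980 + 1 = 98.
p and q are the roots of t² − 98t + 2077 = 0.
Discriminant: 98² − 4·2077 = 9604 − 8308 = 1296; √1296 = 36.
q = (98 − 36)/2 = 31, p = (98 + 36)/2 = 67.
Check: 31 · 67 = 2077.

67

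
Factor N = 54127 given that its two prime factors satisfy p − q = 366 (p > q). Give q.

113

Since p = q + 366, we have 54127 = q(q + 366), so q² + 366q − 54127 = 0.
Discriminant: 366² + 4·54127 = 133956 + 216508 = 350464; √350464 = 592.
q = (−366 + 592)/2 = 113, and p = q + 366 = 479.
Check: 113 · 479 = 54127.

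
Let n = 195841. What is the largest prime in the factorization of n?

195841 = 37 · 5293
5293 = 67 · 79
79 is prime.
So 195841 = 37 · 67 · 79; the largest prime factor is 79.

79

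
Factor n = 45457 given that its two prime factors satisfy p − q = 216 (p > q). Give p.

Since p = q + 216, we have 45457 = q(q + 216), so q² + 216q − 45457 = 0.
Discriminant: 216² + 4·45457 = 46656 + 181828 = 228484; √228484 = 478.
q = (−216 + 478)/2 = 131, and p = q + 216 = 347.
Check: 131 · 347 = 45457.

347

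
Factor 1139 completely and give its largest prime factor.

1139 = 17 · 67
67 is prime.
So 1139 = 17 · 67; the largest prime factor is 67.

67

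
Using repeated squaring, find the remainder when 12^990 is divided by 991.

1

12^1 ≡ 12 (mod 991)
12^2 ≡ 12^2 = 144 ≡ 144 (mod 991)
12^4 ≡ 144^2 = 20736 ≡ 916 (mod 991)
12^8 ≡ 916^2 = 839056 ≡ 670 (mod 991)
12^16 ≡ 670^2 = 448900 ≡ 968 (mod 991)
12^32 ≡ 968^2 = 937024 ≡ 529 (mod 991)
12^64 ≡ 529^2 = 279841 ≡ 379 (mod 991)
12^128 ≡ 379^2 = 143641 ≡ 937 (mod 991)
12^256 ≡ 937^2 = 877969 ≡ 934 (mod 991)
12^512 ≡ 934^2 = 872356 ≡ 276 (mod 991)
990 = 512 + 256 + 128 + 64 + 16 + 8 + 4 + 2 in binary powers of 2.
So 12^990 ≡ 276 · 934 · 937 · 379 · 968 · 670 · 916 · 144 ≡ 1 (mod 991).
Since the result is 1, base 12 gives no evidence that 991 is composite.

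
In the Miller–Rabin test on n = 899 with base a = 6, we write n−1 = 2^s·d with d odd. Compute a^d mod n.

615

899 − 1 = 898 = 2^1 · 449, so d = 449.
6^1 ≡ 6 (mod 899)
6^2 ≡ 6^2 = 36 ≡ 36 (mod 899)
6^4 ≡ 36^2 = 1296 ≡ 397 (mod 899)
6^8 ≡ 397^2 = 157609 ≡ 284 (mod 899)
6^16 ≡ 284^2 = 80656 ≡ 645 (mod 899)
6^32 ≡ 645^2 = 416025 ≡ 687 (mod 899)
6^64 ≡ 687^2 = 471969 ≡ 893 (mod 899)
6^128 ≡ 893^2 = 797449 ≡ 36 (mod 899)
6^256 ≡ 36^2 = 1296 ≡ 397 (mod 899)
449 = 256 + 128 + 64 + 1 in binary powers of 2.
So 6^449 ≡ 397 · 36 · 893 · 6 ≡ 615 (mod 899).
Squaring chain: 615; never reaches −1, so base 6 is a Miller–Rabin witness that 899 is composite.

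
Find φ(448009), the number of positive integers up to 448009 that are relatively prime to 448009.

429936

Factor: 448009 = 53 · 79 · 107.
φ(448009) = (53−1) · (79−1) · (107−1) = 52 · 78 · 106 = 429936.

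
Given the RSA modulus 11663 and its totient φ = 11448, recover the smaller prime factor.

107

φ(n) = (p−1)(q−1) = n − (p+q) + 1, so p + q = 11663 − 11448 + 1 = 216.
p and q are the roots of t² − 216t + 11663 = 0.
Discriminant: 216² − 4·11663 = 46656 − 46652 = 4; √4 = 2.
q = (216 − 2)/2 = 107, p = (216 + 2)/2 = 109.
Check: 107 · 109 = 11663.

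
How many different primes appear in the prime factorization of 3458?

3458 = 2 · 1729
1729 = 7 · 247
247 = 13 · 19
3458 = 2 · 7 · 13 · 19, which has 4 distinct prime factors.

4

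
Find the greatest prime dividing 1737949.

1737949 = 19 · 91471
91471 = 23 · 3977
3977 = 41 · 97
97 is prime.
So 1737949 = 19 · 23 · 41 · 97; the largest prime factor is 97.

97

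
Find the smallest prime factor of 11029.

11029 is odd.
Digit sum 13, not divisible by 3.
Ends in 9: not divisible by 5.
7: 11029 = 7·1575 + 4
11: 11029 = 11·1002 + 7
13: 11029 = 13·848 + 5
17: 11029 = 17·648 + 13
19: 11029 = 19·580 + 9
23: 11029 = 23·479 + 12
29: 11029 = 29·380 + 9
31: 11029 = 31·355 + 24
37: 11029 = 37·298 + 3
41: 11029 = 41·269

41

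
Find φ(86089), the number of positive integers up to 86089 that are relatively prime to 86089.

77616

Factor: 86089 = 19 · 23 · 197.
φ(86089) = (19−1) · (23−1) · (197−1) = 18 · 22 · 196 = 77616.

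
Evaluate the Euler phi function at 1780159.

Factor: 1780159 = 107 · 127 · 131.
φ(1780159) = (107−1) · (127−1) · (131−1) = 106 · 126 · 130 = 1736280.

1736280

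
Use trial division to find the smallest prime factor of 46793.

73

46793 is odd.
Digit sum 29, not divisible by 3.
Ends in 3: not divisible by 5.
7: 46793 = 7·6684 + 5
11: 46793 = 11·4253 + 10
13: 46793 = 13·3599 + 6
17: 46793 = 17·2752 + 9
19: 46793 = 19·2462 + 15
23: 46793 = 23·2034 + 11
29: 46793 = 29·1613 + 16
31: 46793 = 31·1509 + 14
37: 46793 = 37·1264 + 25
41: 46793 = 41·1141 + 12
43: 46793 = 43·1088 + 9
47: 46793 = 47·995 + 28
53: 46793 = 53·882 + 47
59: 46793 = 59·793 + 6
61: 46793 = 61·767 + 6
67: 46793 = 67·698 + 27
71: 46793 = 71·659 + 4
73: 46793 = 73·641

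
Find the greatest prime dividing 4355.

67

4355 = 5 · 871
871 = 13 · 67
67 is prime.
So 4355 = 5 · 13 · 67; the largest prime factor is 67.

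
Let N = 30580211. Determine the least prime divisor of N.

73

30580211 is odd.
Digit sum 20, not divisible by 3.
Ends in 1: not divisible by 5.
7: 30580211 = 7·4368601 + 4
11: 30580211 = 11·2780019 + 2
13: 30580211 = 13·2352323 + 12
17: 30580211 = 17·1798835 + 16
19: 30580211 = 19·1609484 + 15
23: 30580211 = 23·1329574 + 9
29: 30580211 = 29·1054490 + 1
31: 30580211 = 31·986458 + 13
37: 30580211 = 37·826492 + 7
41: 30580211 = 41·745858 + 33
43: 30580211 = 43·711167 + 30
47: 30580211 = 47·650642 + 37
53: 30580211 = 53·576985 + 6
59: 30580211 = 59·518308 + 39
61: 30580211 = 61·501314 + 57
67: 30580211 = 67·456421 + 4
71: 30580211 = 71·430707 + 14
73: 30580211 = 73·418907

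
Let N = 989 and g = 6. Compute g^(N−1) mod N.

6^1 ≡ 6 (mod 989)
6^2 ≡ 6^2 = 36 ≡ 36 (mod 989)
6^4 ≡ 36^2 = 1296 ≡ 307 (mod 989)
6^8 ≡ 307^2 = 94249 ≡ 294 (mod 989)
6^16 ≡ 294^2 = 86436 ≡ 393 (mod 989)
6^32 ≡ 393^2 = 154449 ≡ 165 (mod 989)
6^64 ≡ 165^2 = 27225 ≡ 522 (mod 989)
6^128 ≡ 522^2 = 272484 ≡ 509 (mod 989)
6^256 ≡ 509^2 = 259081 ≡ 952 (mod 989)
6^512 ≡ 952^2 = 906304 ≡ 380 (mod 989)
988 = 512 + 256 + 128 + 64 + 16 + 8 + 4 in binary powers of 2.
So 6^988 ≡ 380 · 952 · 509 · 522 · 393 · 294 · 307 ≡ 522 (mod 989).
Since 522 ≠ 1, base 6 is a Fermat witness: 989 is composite.

522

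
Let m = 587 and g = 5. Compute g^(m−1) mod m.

1

5^1 ≡ 5 (mod 587)
5^2 ≡ 5^2 = 25 ≡ 25 (mod 587)
5^4 ≡ 25^2 = 625 ≡ 38 (mod 587)
5^8 ≡ 38^2 = 1444 ≡ 270 (mod 587)
5^16 ≡ 270^2 = 72900 ≡ 112 (mod 587)
5^32 ≡ 112^2 = 12544 ≡ 217 (mod 587)
5^64 ≡ 217^2 = 47089 ≡ 129 (mod 587)
5^128 ≡ 129^2 = 16641 ≡ 205 (mod 587)
5^256 ≡ 205^2 = 42025 ≡ 348 (mod 587)
5^512 ≡ 348^2 = 121104 ≡ 182 (mod 587)
586 = 512 + 64 + 8 + 2 in binary powers of 2.
So 5^586 ≡ 182 · 129 · 270 · 25 ≡ 1 (mod 587).
Since the result is 1, base 5 gives no evidence that 587 is composite.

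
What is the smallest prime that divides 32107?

97

32107 is odd.
Digit sum 13, not divisible by 3.
Ends in 7: not divisible by 5.
7: 32107 = 7·4586 + 5
11: 32107 = 11·2918 + 9
13: 32107 = 13·2469 + 10
17: 32107 = 17·1888 + 11
19: 32107 = 19·1689 + 16
23: 32107 = 23·1395 + 22
29: 32107 = 29·1107 + 4
31: 32107 = 31·1035 + 22
37: 32107 = 37·867 + 28
41: 32107 = 41·783 + 4
43: 32107 = 43·746 + 29
47: 32107 = 47·683 + 6
53: 32107 = 53·605 + 42
59: 32107 = 59·544 + 11
61: 32107 = 61·526 + 21
67: 32107 = 67·479 + 14
71: 32107 = 71·452 + 15
73: 32107 = 73·439 + 60
79: 32107 = 79·406 + 33
83: 32107 = 83·386 + 69
89: 32107 = 89·360 + 67
97: 32107 = 97·331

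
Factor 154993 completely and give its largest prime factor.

154993 = 37 · 4189
4189 = 59 · 71
71 is prime.
So 154993 = 37 · 59 · 71; the largest prime factor is 71.

71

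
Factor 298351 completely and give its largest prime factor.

298351 = 61 · 4891
4891 = 67 · 73
73 is prime.
So 298351 = 61 · 67 · 73; the largest prime factor is 73.

73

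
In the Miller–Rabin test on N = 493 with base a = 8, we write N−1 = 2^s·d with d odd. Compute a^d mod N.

493 − 1 = 492 = 2^2 · 123, so d = 123.
8^1 ≡ 8 (mod 493)
8^2 ≡ 8^2 = 64 ≡ 64 (mod 493)
8^4 ≡ 64^2 = 4096 ≡ 152 (mod 493)
8^8 ≡ 152^2 = 23104 ≡ 426 (mod 493)
8^16 ≡ 426^2 = 181476 ≡ 52 (mod 493)
8^32 ≡ 52^2 = 2704 ≡ 239 (mod 493)
8^64 ≡ 239^2 = 57121 ≡ 426 (mod 493)
123 = 64 + 32 + 16 + 8 + 2 + 1 in binary powers of 2.
So 8^123 ≡ 426 · 239 · 52 · 426 · 64 · 8 ≡ 206 (mod 493).
Squaring chain: 206 → 38; never reaches −1, so base 8 is a Miller–Rabin witness that 493 is composite.

206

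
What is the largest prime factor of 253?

253 = 11 · 23
23 is prime.
So 253 = 11 · 23; the largest prime factor is 23.

23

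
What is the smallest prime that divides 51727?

13

51727 is odd.
Digit sum 22, not divisible by 3.
Ends in 7: not divisible by 5.
7: 51727 = 7·7389 + 4
11: 51727 = 11·4702 + 5
13: 51727 = 13·3979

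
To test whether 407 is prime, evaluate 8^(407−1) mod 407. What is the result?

344

8^1 ≡ 8 (mod 407)
8^2 ≡ 8^2 = 64 ≡ 64 (mod 407)
8^4 ≡ 64^2 = 4096 ≡ 26 (mod 407)
8^8 ≡ 26^2 = 676 ≡ 269 (mod 407)
8^16 ≡ 269^2 = 72361 ≡ 322 (mod 407)
8^32 ≡ 322^2 = 103684 ≡ 306 (mod 407)
8^64 ≡ 306^2 = 93636 ≡ 26 (mod 407)
8^128 ≡ 26^2 = 676 ≡ 269 (mod 407)
8^256 ≡ 269^2 = 72361 ≡ 322 (mod 407)
406 = 256 + 128 + 16 + 4 + 2 in binary powers of 2.
So 8^406 ≡ 322 · 269 · 322 · 26 · 64 ≡ 344 (mod 407).
Since 344 ≠ 1, base 8 is a Fermat witness: 407 is composite.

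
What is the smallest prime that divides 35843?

73

35843 is odd.
Digit sum 23, not divisible by 3.
Ends in 3: not divisible by 5.
7: 35843 = 7·5120 + 3
11: 35843 = 11·3258 + 5
13: 35843 = 13·2757 + 2
17: 35843 = 17·2108 + 7
19: 35843 = 19·1886 + 9
23: 35843 = 23·1558 + 9
29: 35843 = 29·1235 + 28
31: 35843 = 31·1156 + 7
37: 35843 = 37·968 + 27
41: 35843 = 41·874 + 9
43: 35843 = 43·833 + 24
47: 35843 = 47·762 + 29
53: 35843 = 53·676 + 15
59: 35843 = 59·607 + 30
61: 35843 = 61·587 + 36
67: 35843 = 67·534 + 65
71: 35843 = 71·504 + 59
73: 35843 = 73·491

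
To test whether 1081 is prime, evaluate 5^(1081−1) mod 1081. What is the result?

5^1 ≡ 5 (mod 1081)
5^2 ≡ 5^2 = 25 ≡ 25 (mod 1081)
5^4 ≡ 25^2 = 625 ≡ 625 (mod 1081)
5^8 ≡ 625^2 = 390625 ≡ 384 (mod 1081)
5^16 ≡ 384^2 = 147456 ≡ 440 (mod 1081)
5^32 ≡ 440^2 = 193600 ≡ 101 (mod 1081)
5^64 ≡ 101^2 = 10201 ≡ 472 (mod 1081)
5^128 ≡ 472^2 = 222784 ≡ 98 (mod 1081)
5^256 ≡ 98^2 = 9604 ≡ 956 (mod 1081)
5^512 ≡ 956^2 = 913936 ≡ 491 (mod 1081)
5^1024 ≡ 491^2 = 241081 ≡ 18 (mod 1081)
1080 = 1024 + 32 + 16 + 8 in binary powers of 2.
So 5^1080 ≡ 18 · 101 · 440 · 384 ≡ 968 (mod 1081).
Since 968 ≠ 1, base 5 is a Fermat witness: 1081 is composite.

968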